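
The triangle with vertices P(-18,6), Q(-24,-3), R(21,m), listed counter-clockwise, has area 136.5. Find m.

The doubled signed area Σ (x_i y_{i+1} − x_{i+1} y_i) is linear in m.
With m=0 it equals 387; the coefficient of m is -6 (from the two edges through R).
So -6·m + 387 = 2·136.5 = 273 ⇒ m = 19.

19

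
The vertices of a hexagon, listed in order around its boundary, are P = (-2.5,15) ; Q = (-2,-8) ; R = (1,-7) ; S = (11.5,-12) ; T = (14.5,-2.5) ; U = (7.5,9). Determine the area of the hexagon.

Σ = (50) + (22) + (68.5) + (145.25) + (149.25) + (135) = 570
Area = |Σ|/2 = 285.

285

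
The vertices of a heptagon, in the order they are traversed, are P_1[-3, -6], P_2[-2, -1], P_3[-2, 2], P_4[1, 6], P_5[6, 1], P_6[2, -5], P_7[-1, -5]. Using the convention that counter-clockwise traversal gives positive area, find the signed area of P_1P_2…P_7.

-60

Apply Gauss's area formula: 2A = Σ (x_i·y_{i+1} − x_{i+1}·y_i), indices taken mod 7.
P_1→P_2: (-3)(-1) − (-2)(-6) = -9
P_2→P_3: (-2)(2) − (-2)(-1) = -6
P_3→P_4: (-2)(6) − (1)(2) = -14
P_4→P_5: (1)(1) − (6)(6) = -35
P_5→P_6: (6)(-5) − (2)(1) = -32
P_6→P_7: (2)(-5) − (-1)(-5) = -15
P_7→P_1: (-1)(-6) − (-3)(-5) = -9
Σ = -120
Signed area = Σ/2 = -60 (negative ⇒ clockwise traversal).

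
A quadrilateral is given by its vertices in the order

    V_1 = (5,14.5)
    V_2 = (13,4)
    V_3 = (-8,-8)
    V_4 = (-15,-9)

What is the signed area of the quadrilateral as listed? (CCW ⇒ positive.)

-230.5

V_1→V_2: (5)(4) − (13)(14.5) = -168.5
V_2→V_3: (13)(-8) − (-8)(4) = -72
V_3→V_4: (-8)(-9) − (-15)(-8) = -48
V_4→V_1: (-15)(14.5) − (5)(-9) = -172.5
Σ = -461
Signed area = Σ/2 = -230.5 (negative ⇒ clockwise traversal).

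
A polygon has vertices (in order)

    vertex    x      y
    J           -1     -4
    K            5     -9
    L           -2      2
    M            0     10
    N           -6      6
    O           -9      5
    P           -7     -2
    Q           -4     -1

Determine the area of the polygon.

76

Apply Gauss's area formula: 2A = Σ (x_i·y_{i+1} − x_{i+1}·y_i), indices taken mod 8.
J→K: (-1)(-9) − (5)(-4) = 29
K→L: (5)(2) − (-2)(-9) = -8
L→M: (-2)(10) − (0)(2) = -20
M→N: (0)(6) − (-6)(10) = 60
N→O: (-6)(5) − (-9)(6) = 24
O→P: (-9)(-2) − (-7)(5) = 53
P→Q: (-7)(-1) − (-4)(-2) = -1
Q→J: (-4)(-4) − (-1)(-1) = 15
Σ = 152
Area = |Σ|/2 = 76.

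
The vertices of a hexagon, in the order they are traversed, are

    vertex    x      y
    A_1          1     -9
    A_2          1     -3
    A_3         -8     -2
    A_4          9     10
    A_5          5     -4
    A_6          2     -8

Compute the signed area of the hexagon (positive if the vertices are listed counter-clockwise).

-105

Apply the surveyor's formula: 2A = Σ (x_i·y_{i+1} − x_{i+1}·y_i), indices taken mod 6.
Σ = (6) + (-26) + (-62) + (-86) + (-32) + (-10) = -210
Signed area = Σ/2 = -105 (negative ⇒ clockwise traversal).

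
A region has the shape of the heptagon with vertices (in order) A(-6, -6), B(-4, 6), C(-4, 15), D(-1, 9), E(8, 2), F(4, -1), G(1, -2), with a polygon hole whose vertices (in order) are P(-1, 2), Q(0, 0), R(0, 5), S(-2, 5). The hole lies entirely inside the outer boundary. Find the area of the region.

Outer boundary:
Apply the surveyor's formula: 2A = Σ (x_i·y_{i+1} − x_{i+1}·y_i), indices taken mod 7.
Cross-terms: -60, -36, -21, -74, -16, -7, -18  ⇒  Σ = -232
Area = |Σ|/2 = 116.
Hole:
Σ = (0) + (0) + (10) + (1) = 11
Area = |Σ|/2 = 5.5.
Net area = 116 − 5.5 = 110.5.

110.5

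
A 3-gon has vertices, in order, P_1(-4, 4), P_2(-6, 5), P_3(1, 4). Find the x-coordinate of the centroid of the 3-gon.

-3

Apply Gauss's area formula. First the cross-terms c_i = x_i·y_{i+1} − x_{i+1}·y_i:
  4, -29, 20  ⇒  2A = -5, A = -2.5.
Then Σ (x_i + x_{i+1})·c_i = 45, so x̄ = 45 / (6·(-2.5)) = -3.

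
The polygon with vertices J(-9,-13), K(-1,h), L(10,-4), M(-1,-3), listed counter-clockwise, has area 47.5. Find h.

-8

Write out the shoelace sum; only the two edges meeting at K involve h:
2·Area = [((-9)·h − (-1)·(-13)) + ((-1)·(-4) − 10·h)] + -48
       = -19·h + -57 = 95
⇒ h = -8.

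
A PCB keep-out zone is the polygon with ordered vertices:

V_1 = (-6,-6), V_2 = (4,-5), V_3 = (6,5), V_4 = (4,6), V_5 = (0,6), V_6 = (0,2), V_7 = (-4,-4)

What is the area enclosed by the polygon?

Apply the shoelace (surveyor's) formula: 2A = Σ (x_i·y_{i+1} − x_{i+1}·y_i), indices taken mod 7.
Σ = (54) + (50) + (16) + (24) + (0) + (8) + (0) = 152
Area = |Σ|/2 = 76.

76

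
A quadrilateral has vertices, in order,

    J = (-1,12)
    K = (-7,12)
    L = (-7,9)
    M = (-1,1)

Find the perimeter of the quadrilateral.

|JK| = √((-6)² + (0)²) = √36 = 6
|KL| = √((0)² + (-3)²) = √9 = 3
|LM| = √((6)² + (-8)²) = √100 = 10
|MJ| = √((0)² + (11)²) = √121 = 11
Perimeter = 6 + 3 + 10 + 11 = 30.

30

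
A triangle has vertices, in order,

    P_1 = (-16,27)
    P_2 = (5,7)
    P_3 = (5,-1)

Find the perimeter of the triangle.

|P_1P_2| = √((21)² + (-20)²) = √841 = 29
|P_2P_3| = √((0)² + (-8)²) = √64 = 8
|P_3P_1| = √((-21)² + (28)²) = √1225 = 35
Perimeter = 29 + 8 + 35 = 72.

72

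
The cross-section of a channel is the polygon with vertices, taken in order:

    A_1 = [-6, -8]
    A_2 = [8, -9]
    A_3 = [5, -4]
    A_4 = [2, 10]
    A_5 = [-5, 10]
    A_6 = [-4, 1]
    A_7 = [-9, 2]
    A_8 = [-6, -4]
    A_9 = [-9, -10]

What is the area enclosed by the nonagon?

Cross-terms: 118, 13, 58, 70, 35, 1, 48, 24, 12  ⇒  Σ = 379
Area = |Σ|/2 = 189.5.

189.5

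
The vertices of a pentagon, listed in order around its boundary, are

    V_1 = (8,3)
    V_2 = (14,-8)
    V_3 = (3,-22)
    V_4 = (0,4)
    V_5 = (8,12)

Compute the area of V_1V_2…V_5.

Apply the shoelace (surveyor's) formula: 2A = Σ (x_i·y_{i+1} − x_{i+1}·y_i), indices taken mod 5.
V_1→V_2: (8)(-8) − (14)(3) = -106
V_2→V_3: (14)(-22) − (3)(-8) = -284
V_3→V_4: (3)(4) − (0)(-22) = 12
V_4→V_5: (0)(12) − (8)(4) = -32
V_5→V_1: (8)(3) − (8)(12) = -72
Σ = -482
Area = |Σ|/2 = 241.

241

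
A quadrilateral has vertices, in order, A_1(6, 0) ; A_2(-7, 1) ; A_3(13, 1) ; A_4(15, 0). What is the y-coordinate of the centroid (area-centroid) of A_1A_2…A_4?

Apply the shoelace (surveyor's) formula. First the cross-terms c_i = x_i·y_{i+1} − x_{i+1}·y_i:
  6, -20, -15, 0  ⇒  2A = -29, A = -14.5.
Then Σ (y_i + y_{i+1})·c_i = -49, so ȳ = -49 / (6·(-14.5)) = 49/87.

49/87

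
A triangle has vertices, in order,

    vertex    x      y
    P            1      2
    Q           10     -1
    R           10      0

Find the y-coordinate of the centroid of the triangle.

Apply the shoelace (surveyor's) formula. First the cross-terms c_i = x_i·y_{i+1} − x_{i+1}·y_i:
  -21, 10, 20  ⇒  2A = 9, A = 4.5.
Then Σ (y_i + y_{i+1})·c_i = 9, so ȳ = 9 / (6·4.5) = 1/3.

1/3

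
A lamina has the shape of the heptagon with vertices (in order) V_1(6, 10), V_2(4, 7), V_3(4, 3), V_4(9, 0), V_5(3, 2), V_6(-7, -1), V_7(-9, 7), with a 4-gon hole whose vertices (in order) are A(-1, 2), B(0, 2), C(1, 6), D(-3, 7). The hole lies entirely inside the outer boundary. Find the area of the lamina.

90

Outer boundary:
V_1→V_2: (6)(7) − (4)(10) = 2
V_2→V_3: (4)(3) − (4)(7) = -16
V_3→V_4: (4)(0) − (9)(3) = -27
V_4→V_5: (9)(2) − (3)(0) = 18
V_5→V_6: (3)(-1) − (-7)(2) = 11
V_6→V_7: (-7)(7) − (-9)(-1) = -58
V_7→V_1: (-9)(10) − (6)(7) = -132
Σ = -202
Area = |Σ|/2 = 101.
Hole:
A→B: (-1)(2) − (0)(2) = -2
B→C: (0)(6) − (1)(2) = -2
C→D: (1)(7) − (-3)(6) = 25
D→A: (-3)(2) − (-1)(7) = 1
Σ = 22
Area = |Σ|/2 = 11.
Net area = 101 − 11 = 90.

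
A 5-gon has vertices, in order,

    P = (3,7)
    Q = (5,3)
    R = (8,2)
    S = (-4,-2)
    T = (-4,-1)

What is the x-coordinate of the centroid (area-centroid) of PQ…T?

Apply the surveyor's formula. First the cross-terms c_i = x_i·y_{i+1} − x_{i+1}·y_i:
  -26, -14, -8, -4, -25  ⇒  2A = -77, A = -38.5.
Then Σ (x_i + x_{i+1})·c_i = -365, so x̄ = -365 / (6·(-38.5)) = 365/231.

365/231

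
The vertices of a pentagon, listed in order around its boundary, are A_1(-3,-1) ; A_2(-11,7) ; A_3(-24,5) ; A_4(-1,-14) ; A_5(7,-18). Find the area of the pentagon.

238.5

Apply Gauss's area formula: 2A = Σ (x_i·y_{i+1} − x_{i+1}·y_i), indices taken mod 5.
Σ = (-32) + (113) + (341) + (116) + (-61) = 477
Area = |Σ|/2 = 238.5.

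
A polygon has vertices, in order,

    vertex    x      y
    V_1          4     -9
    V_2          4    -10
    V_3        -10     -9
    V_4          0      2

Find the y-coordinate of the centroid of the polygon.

-17/3

Apply Gauss's area formula. First the cross-terms c_i = x_i·y_{i+1} − x_{i+1}·y_i:
  -4, -136, -20, -8  ⇒  2A = -168, A = -84.
Then Σ (y_i + y_{i+1})·c_i = 2856, so ȳ = 2856 / (6·(-84)) = -17/3.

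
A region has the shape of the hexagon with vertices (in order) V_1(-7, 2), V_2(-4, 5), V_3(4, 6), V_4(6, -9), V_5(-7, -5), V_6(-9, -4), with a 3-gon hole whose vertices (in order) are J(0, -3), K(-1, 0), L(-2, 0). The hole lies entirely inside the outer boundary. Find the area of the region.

148

Outer boundary:
Apply the shoelace formula: 2A = Σ (x_i·y_{i+1} − x_{i+1}·y_i), indices taken mod 6.
V_1→V_2: (-7)(5) − (-4)(2) = -27
V_2→V_3: (-4)(6) − (4)(5) = -44
V_3→V_4: (4)(-9) − (6)(6) = -72
V_4→V_5: (6)(-5) − (-7)(-9) = -93
V_5→V_6: (-7)(-4) − (-9)(-5) = -17
V_6→V_1: (-9)(2) − (-7)(-4) = -46
Σ = -299
Area = |Σ|/2 = 149.5.
Hole:
Apply the surveyor's formula: 2A = Σ (x_i·y_{i+1} − x_{i+1}·y_i), indices taken mod 3.
Σ = (-3) + (0) + (6) = 3
Area = |Σ|/2 = 1.5.
Net area = 149.5 − 1.5 = 148.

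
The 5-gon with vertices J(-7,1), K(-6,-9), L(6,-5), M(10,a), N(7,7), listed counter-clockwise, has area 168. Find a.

-7

The doubled signed area Σ (x_i y_{i+1} − x_{i+1} y_i) is linear in a.
With a=0 it equals 329; the coefficient of a is -1 (from the two edges through M).
So -1·a + 329 = 2·168 = 336 ⇒ a = -7.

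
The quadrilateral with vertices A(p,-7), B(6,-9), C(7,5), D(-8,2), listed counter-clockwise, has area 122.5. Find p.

0

The doubled signed area Σ (x_i y_{i+1} − x_{i+1} y_i) is linear in p.
With p=0 it equals 245; the coefficient of p is -11 (from the two edges through A).
So -11·p + 245 = 2·122.5 = 245 ⇒ p = 0.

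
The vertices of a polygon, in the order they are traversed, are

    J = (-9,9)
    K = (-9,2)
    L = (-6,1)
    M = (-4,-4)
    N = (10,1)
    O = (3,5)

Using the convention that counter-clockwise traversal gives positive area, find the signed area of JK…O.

124.5

Apply Gauss's area formula: 2A = Σ (x_i·y_{i+1} − x_{i+1}·y_i), indices taken mod 6.
Cross-terms: 63, 3, 28, 36, 47, 72  ⇒  Σ = 249
Signed area = Σ/2 = 124.5 (positive ⇒ counter-clockwise traversal).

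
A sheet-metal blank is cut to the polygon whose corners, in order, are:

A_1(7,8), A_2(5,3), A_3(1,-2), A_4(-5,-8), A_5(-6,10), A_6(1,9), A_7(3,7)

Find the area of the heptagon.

Apply the shoelace (surveyor's) formula: 2A = Σ (x_i·y_{i+1} − x_{i+1}·y_i), indices taken mod 7.
A_1→A_2: (7)(3) − (5)(8) = -19
A_2→A_3: (5)(-2) − (1)(3) = -13
A_3→A_4: (1)(-8) − (-5)(-2) = -18
A_4→A_5: (-5)(10) − (-6)(-8) = -98
A_5→A_6: (-6)(9) − (1)(10) = -64
A_6→A_7: (1)(7) − (3)(9) = -20
A_7→A_1: (3)(8) − (7)(7) = -25
Σ = -257
Area = |Σ|/2 = 128.5.

128.5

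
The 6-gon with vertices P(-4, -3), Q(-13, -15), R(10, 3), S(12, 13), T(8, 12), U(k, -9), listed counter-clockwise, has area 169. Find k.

-12

Write out the shoelace sum; only the two edges meeting at U involve k:
2·Area = [(8·(-9) − k·12) + (k·(-3) − (-4)·(-9))] + 266
       = -15·k + 158 = 338
⇒ k = -12.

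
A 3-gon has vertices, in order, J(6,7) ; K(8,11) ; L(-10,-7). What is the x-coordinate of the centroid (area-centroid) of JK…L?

Apply the shoelace (surveyor's) formula. First the cross-terms c_i = x_i·y_{i+1} − x_{i+1}·y_i:
  10, 54, -28  ⇒  2A = 36, A = 18.
Then Σ (x_i + x_{i+1})·c_i = 144, so x̄ = 144 / (6·18) = 4/3.

4/3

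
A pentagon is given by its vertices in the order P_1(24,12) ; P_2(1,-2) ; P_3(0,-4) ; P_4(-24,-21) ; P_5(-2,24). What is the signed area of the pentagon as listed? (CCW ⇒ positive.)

-689

Σ = (-60) + (-4) + (-96) + (-618) + (-600) = -1378
Signed area = Σ/2 = -689 (negative ⇒ clockwise traversal).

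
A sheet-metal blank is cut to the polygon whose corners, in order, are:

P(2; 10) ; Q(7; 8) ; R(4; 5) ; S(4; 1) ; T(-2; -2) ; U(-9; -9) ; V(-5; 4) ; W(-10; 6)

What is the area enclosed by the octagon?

128

Apply the shoelace formula: 2A = Σ (x_i·y_{i+1} − x_{i+1}·y_i), indices taken mod 8.
P→Q: (2)(8) − (7)(10) = -54
Q→R: (7)(5) − (4)(8) = 3
R→S: (4)(1) − (4)(5) = -16
S→T: (4)(-2) − (-2)(1) = -6
T→U: (-2)(-9) − (-9)(-2) = 0
U→V: (-9)(4) − (-5)(-9) = -81
V→W: (-5)(6) − (-10)(4) = 10
W→P: (-10)(10) − (2)(6) = -112
Σ = -256
Area = |Σ|/2 = 128.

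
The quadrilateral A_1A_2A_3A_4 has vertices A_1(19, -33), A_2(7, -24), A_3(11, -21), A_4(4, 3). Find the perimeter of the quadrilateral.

84

|A_1A_2| = √((-12)² + (9)²) = √225 = 15
|A_2A_3| = √((4)² + (3)²) = √25 = 5
|A_3A_4| = √((-7)² + (24)²) = √625 = 25
|A_4A_1| = √((15)² + (-36)²) = √1521 = 39
Perimeter = 15 + 5 + 25 + 39 = 84.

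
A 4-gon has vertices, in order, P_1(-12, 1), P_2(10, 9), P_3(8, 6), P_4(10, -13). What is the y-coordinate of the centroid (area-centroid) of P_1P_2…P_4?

-7/6

Apply the surveyor's formula. First the cross-terms c_i = x_i·y_{i+1} − x_{i+1}·y_i:
  -118, -12, -164, -146  ⇒  2A = -440, A = -220.
Then Σ (y_i + y_{i+1})·c_i = 1540, so ȳ = 1540 / (6·(-220)) = -7/6.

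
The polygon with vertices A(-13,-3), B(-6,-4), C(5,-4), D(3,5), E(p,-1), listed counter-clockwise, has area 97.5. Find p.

Write out the shoelace sum; only the two edges meeting at E involve p:
2·Area = [(3·(-1) − p·5) + (p·(-3) − (-13)·(-1))] + 115
       = -8·p + 99 = 195
⇒ p = -12.

-12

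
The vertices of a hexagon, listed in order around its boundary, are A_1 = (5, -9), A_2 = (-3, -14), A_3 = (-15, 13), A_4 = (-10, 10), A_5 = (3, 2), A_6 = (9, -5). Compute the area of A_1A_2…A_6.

252.5

Cross-terms: -97, -249, -20, -50, -33, -56  ⇒  Σ = -505
Area = |Σ|/2 = 252.5.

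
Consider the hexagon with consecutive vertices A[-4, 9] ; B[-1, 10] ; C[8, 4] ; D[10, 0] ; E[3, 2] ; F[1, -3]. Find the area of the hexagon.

Apply Gauss's area formula: 2A = Σ (x_i·y_{i+1} − x_{i+1}·y_i), indices taken mod 6.
Σ = (-31) + (-84) + (-40) + (20) + (-11) + (-3) = -149
Area = |Σ|/2 = 74.5.

74.5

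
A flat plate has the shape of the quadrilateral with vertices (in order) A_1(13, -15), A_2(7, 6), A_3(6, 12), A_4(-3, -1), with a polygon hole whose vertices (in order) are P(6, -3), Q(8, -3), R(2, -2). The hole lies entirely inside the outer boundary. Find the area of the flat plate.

158.5

Outer boundary:
Σ = (183) + (48) + (30) + (58) = 319
Area = |Σ|/2 = 159.5.
Hole:
Cross-terms: 6, -10, 6  ⇒  Σ = 2
Area = |Σ|/2 = 1.
Net area = 159.5 − 1 = 158.5.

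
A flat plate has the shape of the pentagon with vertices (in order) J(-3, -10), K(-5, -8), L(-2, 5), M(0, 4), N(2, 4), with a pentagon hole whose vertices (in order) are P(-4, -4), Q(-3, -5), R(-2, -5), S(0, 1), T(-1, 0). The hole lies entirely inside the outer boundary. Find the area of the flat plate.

37.5

Outer boundary:
Cross-terms: -26, -41, -8, -8, -8  ⇒  Σ = -91
Area = |Σ|/2 = 45.5.
Hole:
Apply the shoelace formula: 2A = Σ (x_i·y_{i+1} − x_{i+1}·y_i), indices taken mod 5.
P→Q: (-4)(-5) − (-3)(-4) = 8
Q→R: (-3)(-5) − (-2)(-5) = 5
R→S: (-2)(1) − (0)(-5) = -2
S→T: (0)(0) − (-1)(1) = 1
T→P: (-1)(-4) − (-4)(0) = 4
Σ = 16
Area = |Σ|/2 = 8.
Net area = 45.5 − 8 = 37.5.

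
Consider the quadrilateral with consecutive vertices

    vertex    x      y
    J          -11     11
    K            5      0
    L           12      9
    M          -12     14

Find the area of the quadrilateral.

144

Cross-terms: -55, 45, 276, 22  ⇒  Σ = 288
Area = |Σ|/2 = 144.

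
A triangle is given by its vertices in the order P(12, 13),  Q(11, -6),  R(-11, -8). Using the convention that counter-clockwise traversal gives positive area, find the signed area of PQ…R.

-208

Apply the shoelace formula: 2A = Σ (x_i·y_{i+1} − x_{i+1}·y_i), indices taken mod 3.
Σ = (-215) + (-154) + (-47) = -416
Signed area = Σ/2 = -208 (negative ⇒ clockwise traversal).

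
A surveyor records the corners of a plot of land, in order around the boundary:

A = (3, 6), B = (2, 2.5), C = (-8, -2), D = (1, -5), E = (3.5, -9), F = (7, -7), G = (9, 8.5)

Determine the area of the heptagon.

125.75

Σ = (-4.5) + (16) + (42) + (8.5) + (38.5) + (122.5) + (28.5) = 251.5
Area = |Σ|/2 = 125.75.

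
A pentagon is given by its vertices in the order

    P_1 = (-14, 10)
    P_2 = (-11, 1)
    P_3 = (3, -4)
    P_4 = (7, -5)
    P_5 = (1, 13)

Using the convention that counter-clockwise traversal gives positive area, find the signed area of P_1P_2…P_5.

219

Cross-terms: 96, 41, 13, 96, 192  ⇒  Σ = 438
Signed area = Σ/2 = 219 (positive ⇒ counter-clockwise traversal).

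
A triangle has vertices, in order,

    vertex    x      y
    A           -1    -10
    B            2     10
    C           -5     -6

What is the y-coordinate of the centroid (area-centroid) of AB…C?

-2

Apply Gauss's area formula. First the cross-terms c_i = x_i·y_{i+1} − x_{i+1}·y_i:
  10, 38, 44  ⇒  2A = 92, A = 46.
Then Σ (y_i + y_{i+1})·c_i = -552, so ȳ = -552 / (6·46) = -2.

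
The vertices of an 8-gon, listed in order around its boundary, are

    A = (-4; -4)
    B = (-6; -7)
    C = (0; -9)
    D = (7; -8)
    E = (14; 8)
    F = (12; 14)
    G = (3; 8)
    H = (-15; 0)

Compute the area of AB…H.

311.5

Cross-terms: 4, 54, 63, 168, 100, 54, 120, 60  ⇒  Σ = 623
Area = |Σ|/2 = 311.5.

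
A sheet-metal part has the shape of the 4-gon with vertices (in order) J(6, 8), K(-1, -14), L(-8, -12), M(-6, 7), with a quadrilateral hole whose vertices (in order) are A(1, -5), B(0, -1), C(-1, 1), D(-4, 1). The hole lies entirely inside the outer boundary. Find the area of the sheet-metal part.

Outer boundary:
Apply Gauss's area formula: 2A = Σ (x_i·y_{i+1} − x_{i+1}·y_i), indices taken mod 4.
Σ = (-76) + (-100) + (-128) + (-90) = -394
Area = |Σ|/2 = 197.
Hole:
A→B: (1)(-1) − (0)(-5) = -1
B→C: (0)(1) − (-1)(-1) = -1
C→D: (-1)(1) − (-4)(1) = 3
D→A: (-4)(-5) − (1)(1) = 19
Σ = 20
Area = |Σ|/2 = 10.
Net area = 197 − 10 = 187.

187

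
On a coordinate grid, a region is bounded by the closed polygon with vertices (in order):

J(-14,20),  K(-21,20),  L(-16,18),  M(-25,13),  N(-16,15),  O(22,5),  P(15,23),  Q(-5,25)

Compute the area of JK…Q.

459

Apply the surveyor's formula: 2A = Σ (x_i·y_{i+1} − x_{i+1}·y_i), indices taken mod 8.
J→K: (-14)(20) − (-21)(20) = 140
K→L: (-21)(18) − (-16)(20) = -58
L→M: (-16)(13) − (-25)(18) = 242
M→N: (-25)(15) − (-16)(13) = -167
N→O: (-16)(5) − (22)(15) = -410
O→P: (22)(23) − (15)(5) = 431
P→Q: (15)(25) − (-5)(23) = 490
Q→J: (-5)(20) − (-14)(25) = 250
Σ = 918
Area = |Σ|/2 = 459.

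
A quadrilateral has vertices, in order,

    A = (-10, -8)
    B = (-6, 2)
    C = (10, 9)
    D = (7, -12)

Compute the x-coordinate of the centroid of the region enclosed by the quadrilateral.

199/167

Apply Gauss's area formula. First the cross-terms c_i = x_i·y_{i+1} − x_{i+1}·y_i:
  -68, -74, -183, -176  ⇒  2A = -501, A = -250.5.
Then Σ (x_i + x_{i+1})·c_i = -1791, so x̄ = -1791 / (6·(-250.5)) = 199/167.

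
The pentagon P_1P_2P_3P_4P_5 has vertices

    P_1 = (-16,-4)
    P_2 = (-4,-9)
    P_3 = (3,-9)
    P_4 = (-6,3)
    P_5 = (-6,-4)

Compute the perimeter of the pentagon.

|P_1P_2| = √((12)² + (-5)²) = √169 = 13
|P_2P_3| = √((7)² + (0)²) = √49 = 7
|P_3P_4| = √((-9)² + (12)²) = √225 = 15
|P_4P_5| = √((0)² + (-7)²) = √49 = 7
|P_5P_1| = √((-10)² + (0)²) = √100 = 10
Perimeter = 13 + 7 + 15 + 7 + 10 = 52.

52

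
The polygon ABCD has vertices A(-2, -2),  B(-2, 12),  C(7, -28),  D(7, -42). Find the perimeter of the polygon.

110

|AB| = √((0)² + (14)²) = √196 = 14
|BC| = √((9)² + (-40)²) = √1681 = 41
|CD| = √((0)² + (-14)²) = √196 = 14
|DA| = √((-9)² + (40)²) = √1681 = 41
Perimeter = 14 + 41 + 14 + 41 = 110.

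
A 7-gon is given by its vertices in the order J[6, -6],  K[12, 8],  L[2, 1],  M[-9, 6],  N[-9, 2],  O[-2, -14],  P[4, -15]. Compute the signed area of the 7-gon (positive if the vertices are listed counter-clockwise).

227.5

Apply the shoelace formula: 2A = Σ (x_i·y_{i+1} − x_{i+1}·y_i), indices taken mod 7.
Σ = (120) + (-4) + (21) + (36) + (130) + (86) + (66) = 455
Signed area = Σ/2 = 227.5 (positive ⇒ counter-clockwise traversal).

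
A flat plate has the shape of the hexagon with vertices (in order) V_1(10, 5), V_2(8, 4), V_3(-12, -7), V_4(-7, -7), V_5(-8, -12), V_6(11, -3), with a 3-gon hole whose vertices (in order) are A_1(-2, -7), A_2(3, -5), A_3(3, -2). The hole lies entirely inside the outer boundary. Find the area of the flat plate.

Outer boundary:
Apply Gauss's area formula: 2A = Σ (x_i·y_{i+1} − x_{i+1}·y_i), indices taken mod 6.
V_1→V_2: (10)(4) − (8)(5) = 0
V_2→V_3: (8)(-7) − (-12)(4) = -8
V_3→V_4: (-12)(-7) − (-7)(-7) = 35
V_4→V_5: (-7)(-12) − (-8)(-7) = 28
V_5→V_6: (-8)(-3) − (11)(-12) = 156
V_6→V_1: (11)(5) − (10)(-3) = 85
Σ = 296
Area = |Σ|/2 = 148.
Hole:
Σ = (31) + (9) + (-25) = 15
Area = |Σ|/2 = 7.5.
Net area = 148 − 7.5 = 140.5.

140.5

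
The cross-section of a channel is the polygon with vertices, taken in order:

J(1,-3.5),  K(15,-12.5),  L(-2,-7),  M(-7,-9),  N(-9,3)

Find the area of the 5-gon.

Apply the shoelace (surveyor's) formula: 2A = Σ (x_i·y_{i+1} − x_{i+1}·y_i), indices taken mod 5.
J→K: (1)(-12.5) − (15)(-3.5) = 40
K→L: (15)(-7) − (-2)(-12.5) = -130
L→M: (-2)(-9) − (-7)(-7) = -31
M→N: (-7)(3) − (-9)(-9) = -102
N→J: (-9)(-3.5) − (1)(3) = 28.5
Σ = -194.5
Area = |Σ|/2 = 97.25.

97.25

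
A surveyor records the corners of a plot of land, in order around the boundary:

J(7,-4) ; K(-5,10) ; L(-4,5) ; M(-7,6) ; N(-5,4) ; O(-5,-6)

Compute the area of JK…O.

J→K: (7)(10) − (-5)(-4) = 50
K→L: (-5)(5) − (-4)(10) = 15
L→M: (-4)(6) − (-7)(5) = 11
M→N: (-7)(4) − (-5)(6) = 2
N→O: (-5)(-6) − (-5)(4) = 50
O→J: (-5)(-4) − (7)(-6) = 62
Σ = 190
Area = |Σ|/2 = 95.

95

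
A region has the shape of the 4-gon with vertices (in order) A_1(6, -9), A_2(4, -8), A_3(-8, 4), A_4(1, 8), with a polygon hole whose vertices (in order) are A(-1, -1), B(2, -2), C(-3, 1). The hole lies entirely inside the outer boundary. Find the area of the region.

90.5

Outer boundary:
Cross-terms: -12, -48, -68, -57  ⇒  Σ = -185
Area = |Σ|/2 = 92.5.
Hole:
Apply Gauss's area formula: 2A = Σ (x_i·y_{i+1} − x_{i+1}·y_i), indices taken mod 3.
A→B: (-1)(-2) − (2)(-1) = 4
B→C: (2)(1) − (-3)(-2) = -4
C→A: (-3)(-1) − (-1)(1) = 4
Σ = 4
Area = |Σ|/2 = 2.
Net area = 92.5 − 2 = 90.5.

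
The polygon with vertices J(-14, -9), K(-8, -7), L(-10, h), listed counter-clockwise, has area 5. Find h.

The doubled signed area Σ (x_i y_{i+1} − x_{i+1} y_i) is linear in h.
With h=0 it equals 46; the coefficient of h is 6 (from the two edges through L).
So 6·h + 46 = 2·5 = 10 ⇒ h = -6.

-6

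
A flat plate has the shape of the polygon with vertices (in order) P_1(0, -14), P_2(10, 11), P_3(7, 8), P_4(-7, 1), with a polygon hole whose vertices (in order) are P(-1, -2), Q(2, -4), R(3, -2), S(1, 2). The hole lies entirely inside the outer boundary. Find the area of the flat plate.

Outer boundary:
Apply the surveyor's formula: 2A = Σ (x_i·y_{i+1} − x_{i+1}·y_i), indices taken mod 4.
Σ = (140) + (3) + (63) + (98) = 304
Area = |Σ|/2 = 152.
Hole:
Apply the shoelace formula: 2A = Σ (x_i·y_{i+1} − x_{i+1}·y_i), indices taken mod 4.
P→Q: (-1)(-4) − (2)(-2) = 8
Q→R: (2)(-2) − (3)(-4) = 8
R→S: (3)(2) − (1)(-2) = 8
S→P: (1)(-2) − (-1)(2) = 0
Σ = 24
Area = |Σ|/2 = 12.
Net area = 152 − 12 = 140.

140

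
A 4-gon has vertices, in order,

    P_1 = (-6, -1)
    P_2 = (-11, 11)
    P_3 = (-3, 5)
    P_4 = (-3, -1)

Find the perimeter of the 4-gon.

|P_1P_2| = √((-5)² + (12)²) = √169 = 13
|P_2P_3| = √((8)² + (-6)²) = √100 = 10
|P_3P_4| = √((0)² + (-6)²) = √36 = 6
|P_4P_1| = √((-3)² + (0)²) = √9 = 3
Perimeter = 13 + 10 + 6 + 3 = 32.

32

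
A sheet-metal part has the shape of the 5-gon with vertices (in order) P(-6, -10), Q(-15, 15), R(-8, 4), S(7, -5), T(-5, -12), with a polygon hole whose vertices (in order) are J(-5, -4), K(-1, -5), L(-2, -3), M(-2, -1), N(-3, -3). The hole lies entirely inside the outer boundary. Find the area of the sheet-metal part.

Outer boundary:
Cross-terms: -240, 60, 12, -109, -22  ⇒  Σ = -299
Area = |Σ|/2 = 149.5.
Hole:
Apply the shoelace (surveyor's) formula: 2A = Σ (x_i·y_{i+1} − x_{i+1}·y_i), indices taken mod 5.
Σ = (21) + (-7) + (-4) + (3) + (-3) = 10
Area = |Σ|/2 = 5.
Net area = 149.5 − 5 = 144.5.

144.5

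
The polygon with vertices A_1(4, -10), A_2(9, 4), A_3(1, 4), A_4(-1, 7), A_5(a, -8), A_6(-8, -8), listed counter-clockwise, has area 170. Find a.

Write out the shoelace sum; only the two edges meeting at A_5 involve a:
2·Area = [((-1)·(-8) − a·7) + (a·(-8) − (-8)·(-8))] + 261
       = -15·a + 205 = 340
⇒ a = -9.

-9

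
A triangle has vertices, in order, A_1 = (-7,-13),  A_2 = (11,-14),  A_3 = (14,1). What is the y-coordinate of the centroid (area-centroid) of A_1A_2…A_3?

Apply the shoelace (surveyor's) formula. First the cross-terms c_i = x_i·y_{i+1} − x_{i+1}·y_i:
  241, 207, -175  ⇒  2A = 273, A = 136.5.
Then Σ (y_i + y_{i+1})·c_i = -7098, so ȳ = -7098 / (6·136.5) = -26/3.

-26/3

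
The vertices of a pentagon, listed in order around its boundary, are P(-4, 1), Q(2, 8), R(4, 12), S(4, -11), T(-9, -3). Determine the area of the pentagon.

Σ = (-34) + (-8) + (-92) + (-111) + (-21) = -266
Area = |Σ|/2 = 133.

133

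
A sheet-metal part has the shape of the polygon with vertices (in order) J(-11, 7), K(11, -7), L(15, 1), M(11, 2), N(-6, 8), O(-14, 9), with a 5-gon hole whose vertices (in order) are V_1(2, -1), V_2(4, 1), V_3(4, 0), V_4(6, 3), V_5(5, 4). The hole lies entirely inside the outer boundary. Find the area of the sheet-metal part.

142

Outer boundary:
Σ = (0) + (116) + (19) + (100) + (58) + (1) = 294
Area = |Σ|/2 = 147.
Hole:
V_1→V_2: (2)(1) − (4)(-1) = 6
V_2→V_3: (4)(0) − (4)(1) = -4
V_3→V_4: (4)(3) − (6)(0) = 12
V_4→V_5: (6)(4) − (5)(3) = 9
V_5→V_1: (5)(-1) − (2)(4) = -13
Σ = 10
Area = |Σ|/2 = 5.
Net area = 147 − 5 = 142.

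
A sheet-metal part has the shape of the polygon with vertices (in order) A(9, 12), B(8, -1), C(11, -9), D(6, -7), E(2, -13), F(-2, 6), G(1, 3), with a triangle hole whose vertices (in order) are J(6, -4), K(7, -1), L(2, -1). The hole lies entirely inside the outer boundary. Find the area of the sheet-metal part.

Outer boundary:
Σ = (-105) + (-61) + (-23) + (-64) + (-14) + (-12) + (-15) = -294
Area = |Σ|/2 = 147.
Hole:
Apply the surveyor's formula: 2A = Σ (x_i·y_{i+1} − x_{i+1}·y_i), indices taken mod 3.
Σ = (22) + (-5) + (-2) = 15
Area = |Σ|/2 = 7.5.
Net area = 147 − 7.5 = 139.5.

139.5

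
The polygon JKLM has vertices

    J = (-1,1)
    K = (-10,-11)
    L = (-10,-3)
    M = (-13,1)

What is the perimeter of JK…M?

|JK| = √((-9)² + (-12)²) = √225 = 15
|KL| = √((0)² + (8)²) = √64 = 8
|LM| = √((-3)² + (4)²) = √25 = 5
|MJ| = √((12)² + (0)²) = √144 = 12
Perimeter = 15 + 8 + 5 + 12 = 40.

40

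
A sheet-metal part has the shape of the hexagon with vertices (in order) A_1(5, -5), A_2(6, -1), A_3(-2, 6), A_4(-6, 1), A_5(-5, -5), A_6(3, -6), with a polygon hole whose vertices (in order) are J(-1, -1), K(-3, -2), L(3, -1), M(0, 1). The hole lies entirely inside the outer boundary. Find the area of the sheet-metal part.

88

Outer boundary:
Apply the shoelace formula: 2A = Σ (x_i·y_{i+1} − x_{i+1}·y_i), indices taken mod 6.
A_1→A_2: (5)(-1) − (6)(-5) = 25
A_2→A_3: (6)(6) − (-2)(-1) = 34
A_3→A_4: (-2)(1) − (-6)(6) = 34
A_4→A_5: (-6)(-5) − (-5)(1) = 35
A_5→A_6: (-5)(-6) − (3)(-5) = 45
A_6→A_1: (3)(-5) − (5)(-6) = 15
Σ = 188
Area = |Σ|/2 = 94.
Hole:
Σ = (-1) + (9) + (3) + (1) = 12
Area = |Σ|/2 = 6.
Net area = 94 − 6 = 88.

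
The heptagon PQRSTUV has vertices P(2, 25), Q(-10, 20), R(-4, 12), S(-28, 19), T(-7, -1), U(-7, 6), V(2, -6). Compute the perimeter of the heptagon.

130

|PQ| = √((-12)² + (-5)²) = √169 = 13
|QR| = √((6)² + (-8)²) = √100 = 10
|RS| = √((-24)² + (7)²) = √625 = 25
|ST| = √((21)² + (-20)²) = √841 = 29
|TU| = √((0)² + (7)²) = √49 = 7
|UV| = √((9)² + (-12)²) = √225 = 15
|VP| = √((0)² + (31)²) = √961 = 31
Perimeter = 13 + 10 + 25 + 29 + 7 + 15 + 31 = 130.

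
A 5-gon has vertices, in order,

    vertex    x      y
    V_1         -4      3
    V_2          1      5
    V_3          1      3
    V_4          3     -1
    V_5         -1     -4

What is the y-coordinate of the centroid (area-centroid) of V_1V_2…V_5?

136/201

Apply Gauss's area formula. First the cross-terms c_i = x_i·y_{i+1} − x_{i+1}·y_i:
  -23, -2, -10, -13, -19  ⇒  2A = -67, A = -33.5.
Then Σ (y_i + y_{i+1})·c_i = -136, so ȳ = -136 / (6·(-33.5)) = 136/201.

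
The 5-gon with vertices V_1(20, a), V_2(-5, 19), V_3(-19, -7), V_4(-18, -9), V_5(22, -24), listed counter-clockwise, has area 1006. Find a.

3

The doubled signed area Σ (x_i y_{i+1} − x_{i+1} y_i) is linear in a.
With a=0 it equals 1931; the coefficient of a is 27 (from the two edges through V_1).
So 27·a + 1931 = 2·1006 = 2012 ⇒ a = 3.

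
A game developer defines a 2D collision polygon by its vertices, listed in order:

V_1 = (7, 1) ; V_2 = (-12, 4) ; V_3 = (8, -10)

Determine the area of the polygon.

Apply the shoelace formula: 2A = Σ (x_i·y_{i+1} − x_{i+1}·y_i), indices taken mod 3.
V_1→V_2: (7)(4) − (-12)(1) = 40
V_2→V_3: (-12)(-10) − (8)(4) = 88
V_3→V_1: (8)(1) − (7)(-10) = 78
Σ = 206
Area = |Σ|/2 = 103.

103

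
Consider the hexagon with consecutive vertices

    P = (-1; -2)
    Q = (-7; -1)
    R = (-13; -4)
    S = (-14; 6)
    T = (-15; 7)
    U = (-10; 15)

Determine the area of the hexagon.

130

Apply Gauss's area formula: 2A = Σ (x_i·y_{i+1} − x_{i+1}·y_i), indices taken mod 6.
Σ = (-13) + (15) + (-134) + (-8) + (-155) + (35) = -260
Area = |Σ|/2 = 130.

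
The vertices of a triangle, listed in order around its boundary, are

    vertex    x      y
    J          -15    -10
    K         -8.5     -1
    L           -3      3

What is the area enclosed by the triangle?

Apply the shoelace (surveyor's) formula: 2A = Σ (x_i·y_{i+1} − x_{i+1}·y_i), indices taken mod 3.
Σ = (-70) + (-28.5) + (75) = -23.5
Area = |Σ|/2 = 11.75.

11.75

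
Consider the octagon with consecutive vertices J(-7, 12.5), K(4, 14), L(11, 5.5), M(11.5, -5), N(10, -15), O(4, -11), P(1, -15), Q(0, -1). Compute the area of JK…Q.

313.875

Apply Gauss's area formula: 2A = Σ (x_i·y_{i+1} − x_{i+1}·y_i), indices taken mod 8.
Σ = (-148) + (-132) + (-118.25) + (-122.5) + (-50) + (-49) + (-1) + (-7) = -627.75
Area = |Σ|/2 = 313.875.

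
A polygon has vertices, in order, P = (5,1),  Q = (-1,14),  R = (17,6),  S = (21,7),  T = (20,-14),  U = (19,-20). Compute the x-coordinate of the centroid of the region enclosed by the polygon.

Apply the surveyor's formula. First the cross-terms c_i = x_i·y_{i+1} − x_{i+1}·y_i:
  71, -244, -7, -434, -134, 119  ⇒  2A = -629, A = -314.5.
Then Σ (x_i + x_{i+1})·c_i = -24050, so x̄ = -24050 / (6·(-314.5)) = 650/51.

650/51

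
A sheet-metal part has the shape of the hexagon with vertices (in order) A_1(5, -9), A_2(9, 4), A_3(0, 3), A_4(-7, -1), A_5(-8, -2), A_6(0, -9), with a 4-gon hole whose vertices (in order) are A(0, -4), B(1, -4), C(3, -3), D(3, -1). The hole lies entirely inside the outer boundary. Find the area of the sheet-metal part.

132.5

Outer boundary:
Σ = (101) + (27) + (21) + (6) + (72) + (45) = 272
Area = |Σ|/2 = 136.
Hole:
A→B: (0)(-4) − (1)(-4) = 4
B→C: (1)(-3) − (3)(-4) = 9
C→D: (3)(-1) − (3)(-3) = 6
D→A: (3)(-4) − (0)(-1) = -12
Σ = 7
Area = |Σ|/2 = 3.5.
Net area = 136 − 3.5 = 132.5.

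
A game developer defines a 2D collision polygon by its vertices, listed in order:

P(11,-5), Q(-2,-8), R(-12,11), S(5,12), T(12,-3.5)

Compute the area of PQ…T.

299

Σ = (-98) + (-118) + (-199) + (-161.5) + (-21.5) = -598
Area = |Σ|/2 = 299.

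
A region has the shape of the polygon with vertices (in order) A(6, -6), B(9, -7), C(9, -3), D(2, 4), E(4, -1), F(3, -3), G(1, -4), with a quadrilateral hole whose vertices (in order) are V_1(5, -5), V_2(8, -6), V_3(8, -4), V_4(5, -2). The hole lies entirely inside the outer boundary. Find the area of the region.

Outer boundary:
Apply the shoelace formula: 2A = Σ (x_i·y_{i+1} − x_{i+1}·y_i), indices taken mod 7.
Cross-terms: 12, 36, 42, -18, -9, -9, 18  ⇒  Σ = 72
Area = |Σ|/2 = 36.
Hole:
Apply the surveyor's formula: 2A = Σ (x_i·y_{i+1} − x_{i+1}·y_i), indices taken mod 4.
Σ = (10) + (16) + (4) + (-15) = 15
Area = |Σ|/2 = 7.5.
Net area = 36 − 7.5 = 28.5.

28.5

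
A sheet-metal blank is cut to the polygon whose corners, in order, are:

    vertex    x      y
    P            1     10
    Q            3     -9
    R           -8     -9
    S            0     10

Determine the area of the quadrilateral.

Cross-terms: -39, -99, -80, -10  ⇒  Σ = -228
Area = |Σ|/2 = 114.

114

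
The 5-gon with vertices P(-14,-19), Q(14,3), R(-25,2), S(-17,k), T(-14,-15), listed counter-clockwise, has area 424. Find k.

-16

The doubled signed area Σ (x_i y_{i+1} − x_{i+1} y_i) is linear in k.
With k=0 it equals 672; the coefficient of k is -11 (from the two edges through S).
So -11·k + 672 = 2·424 = 848 ⇒ k = -16.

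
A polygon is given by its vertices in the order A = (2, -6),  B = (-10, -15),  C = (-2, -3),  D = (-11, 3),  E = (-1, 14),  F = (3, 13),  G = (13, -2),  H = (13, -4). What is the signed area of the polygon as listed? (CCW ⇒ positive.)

-303

Cross-terms: -90, 0, -39, -151, -55, -175, -26, -70  ⇒  Σ = -606
Signed area = Σ/2 = -303 (negative ⇒ clockwise traversal).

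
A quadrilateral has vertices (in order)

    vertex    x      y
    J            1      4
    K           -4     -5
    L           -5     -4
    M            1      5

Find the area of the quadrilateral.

10

Apply Gauss's area formula: 2A = Σ (x_i·y_{i+1} − x_{i+1}·y_i), indices taken mod 4.
Σ = (11) + (-9) + (-21) + (-1) = -20
Area = |Σ|/2 = 10.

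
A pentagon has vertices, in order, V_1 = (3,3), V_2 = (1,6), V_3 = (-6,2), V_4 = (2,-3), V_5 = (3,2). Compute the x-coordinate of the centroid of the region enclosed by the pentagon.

-103/249

Apply the surveyor's formula. First the cross-terms c_i = x_i·y_{i+1} − x_{i+1}·y_i:
  15, 38, 14, 13, 3  ⇒  2A = 83, A = 41.5.
Then Σ (x_i + x_{i+1})·c_i = -103, so x̄ = -103 / (6·41.5) = -103/249.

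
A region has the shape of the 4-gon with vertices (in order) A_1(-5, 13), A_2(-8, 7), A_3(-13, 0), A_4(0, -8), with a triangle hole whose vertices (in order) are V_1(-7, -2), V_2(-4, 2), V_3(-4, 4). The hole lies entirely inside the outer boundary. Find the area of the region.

109

Outer boundary:
Apply Gauss's area formula: 2A = Σ (x_i·y_{i+1} − x_{i+1}·y_i), indices taken mod 4.
Σ = (69) + (91) + (104) + (-40) = 224
Area = |Σ|/2 = 112.
Hole:
Apply Gauss's area formula: 2A = Σ (x_i·y_{i+1} − x_{i+1}·y_i), indices taken mod 3.
Σ = (-22) + (-8) + (36) = 6
Area = |Σ|/2 = 3.
Net area = 112 − 3 = 109.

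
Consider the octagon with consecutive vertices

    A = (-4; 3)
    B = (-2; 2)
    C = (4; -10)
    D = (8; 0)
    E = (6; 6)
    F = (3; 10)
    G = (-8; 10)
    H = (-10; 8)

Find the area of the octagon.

164

Cross-terms: -2, 12, 80, 48, 42, 110, 36, 2  ⇒  Σ = 328
Area = |Σ|/2 = 164.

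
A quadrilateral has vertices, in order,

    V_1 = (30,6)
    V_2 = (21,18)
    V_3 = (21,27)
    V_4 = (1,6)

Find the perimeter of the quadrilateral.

|V_1V_2| = √((-9)² + (12)²) = √225 = 15
|V_2V_3| = √((0)² + (9)²) = √81 = 9
|V_3V_4| = √((-20)² + (-21)²) = √841 = 29
|V_4V_1| = √((29)² + (0)²) = √841 = 29
Perimeter = 15 + 9 + 29 + 29 = 82.

82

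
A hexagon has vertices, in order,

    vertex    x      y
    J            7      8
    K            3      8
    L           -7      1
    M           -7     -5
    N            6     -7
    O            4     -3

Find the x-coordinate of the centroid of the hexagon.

Apply the shoelace formula. First the cross-terms c_i = x_i·y_{i+1} − x_{i+1}·y_i:
  32, 59, 42, 79, 10, 53  ⇒  2A = 275, A = 137.5.
Then Σ (x_i + x_{i+1})·c_i = 100, so x̄ = 100 / (6·137.5) = 4/33.

4/33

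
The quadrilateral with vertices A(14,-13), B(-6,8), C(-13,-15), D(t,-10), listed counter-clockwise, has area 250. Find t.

1

The doubled signed area Σ (x_i y_{i+1} − x_{i+1} y_i) is linear in t.
With t=0 it equals 498; the coefficient of t is 2 (from the two edges through D).
So 2·t + 498 = 2·250 = 500 ⇒ t = 1.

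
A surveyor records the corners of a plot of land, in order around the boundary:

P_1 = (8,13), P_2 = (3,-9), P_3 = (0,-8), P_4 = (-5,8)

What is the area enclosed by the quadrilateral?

P_1→P_2: (8)(-9) − (3)(13) = -111
P_2→P_3: (3)(-8) − (0)(-9) = -24
P_3→P_4: (0)(8) − (-5)(-8) = -40
P_4→P_1: (-5)(13) − (8)(8) = -129
Σ = -304
Area = |Σ|/2 = 152.

152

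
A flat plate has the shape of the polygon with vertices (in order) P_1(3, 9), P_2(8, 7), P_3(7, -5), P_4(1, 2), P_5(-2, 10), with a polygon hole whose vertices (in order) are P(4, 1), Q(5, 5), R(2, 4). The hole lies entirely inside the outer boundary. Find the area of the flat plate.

72

Outer boundary:
Apply the shoelace formula: 2A = Σ (x_i·y_{i+1} − x_{i+1}·y_i), indices taken mod 5.
Σ = (-51) + (-89) + (19) + (14) + (-48) = -155
Area = |Σ|/2 = 77.5.
Hole:
Apply the shoelace formula: 2A = Σ (x_i·y_{i+1} − x_{i+1}·y_i), indices taken mod 3.
P→Q: (4)(5) − (5)(1) = 15
Q→R: (5)(4) − (2)(5) = 10
R→P: (2)(1) − (4)(4) = -14
Σ = 11
Area = |Σ|/2 = 5.5.
Net area = 77.5 − 5.5 = 72.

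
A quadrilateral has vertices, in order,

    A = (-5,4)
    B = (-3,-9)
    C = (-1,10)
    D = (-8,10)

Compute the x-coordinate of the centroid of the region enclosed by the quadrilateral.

-194/53

Apply the shoelace formula. First the cross-terms c_i = x_i·y_{i+1} − x_{i+1}·y_i:
  57, -39, 70, 18  ⇒  2A = 106, A = 53.
Then Σ (x_i + x_{i+1})·c_i = -1164, so x̄ = -1164 / (6·53) = -194/53.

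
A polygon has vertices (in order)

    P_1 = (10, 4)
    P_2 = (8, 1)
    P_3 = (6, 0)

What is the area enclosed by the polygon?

2

Apply Gauss's area formula: 2A = Σ (x_i·y_{i+1} − x_{i+1}·y_i), indices taken mod 3.
Σ = (-22) + (-6) + (24) = -4
Area = |Σ|/2 = 2.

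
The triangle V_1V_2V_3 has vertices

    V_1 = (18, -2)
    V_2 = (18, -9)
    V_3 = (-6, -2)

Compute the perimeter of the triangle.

|V_1V_2| = √((0)² + (-7)²) = √49 = 7
|V_2V_3| = √((-24)² + (7)²) = √625 = 25
|V_3V_1| = √((24)² + (0)²) = √576 = 24
Perimeter = 7 + 25 + 24 = 56.

56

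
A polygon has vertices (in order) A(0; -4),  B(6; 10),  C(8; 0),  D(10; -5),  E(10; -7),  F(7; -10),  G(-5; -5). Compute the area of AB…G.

Cross-terms: 24, -80, -40, -20, -51, -85, 20  ⇒  Σ = -232
Area = |Σ|/2 = 116.

116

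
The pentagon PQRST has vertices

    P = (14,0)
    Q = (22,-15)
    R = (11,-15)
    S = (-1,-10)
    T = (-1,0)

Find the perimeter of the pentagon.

|PQ| = √((8)² + (-15)²) = √289 = 17
|QR| = √((-11)² + (0)²) = √121 = 11
|RS| = √((-12)² + (5)²) = √169 = 13
|ST| = √((0)² + (10)²) = √100 = 10
|TP| = √((15)² + (0)²) = √225 = 15
Perimeter = 17 + 11 + 13 + 10 + 15 = 66.

66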